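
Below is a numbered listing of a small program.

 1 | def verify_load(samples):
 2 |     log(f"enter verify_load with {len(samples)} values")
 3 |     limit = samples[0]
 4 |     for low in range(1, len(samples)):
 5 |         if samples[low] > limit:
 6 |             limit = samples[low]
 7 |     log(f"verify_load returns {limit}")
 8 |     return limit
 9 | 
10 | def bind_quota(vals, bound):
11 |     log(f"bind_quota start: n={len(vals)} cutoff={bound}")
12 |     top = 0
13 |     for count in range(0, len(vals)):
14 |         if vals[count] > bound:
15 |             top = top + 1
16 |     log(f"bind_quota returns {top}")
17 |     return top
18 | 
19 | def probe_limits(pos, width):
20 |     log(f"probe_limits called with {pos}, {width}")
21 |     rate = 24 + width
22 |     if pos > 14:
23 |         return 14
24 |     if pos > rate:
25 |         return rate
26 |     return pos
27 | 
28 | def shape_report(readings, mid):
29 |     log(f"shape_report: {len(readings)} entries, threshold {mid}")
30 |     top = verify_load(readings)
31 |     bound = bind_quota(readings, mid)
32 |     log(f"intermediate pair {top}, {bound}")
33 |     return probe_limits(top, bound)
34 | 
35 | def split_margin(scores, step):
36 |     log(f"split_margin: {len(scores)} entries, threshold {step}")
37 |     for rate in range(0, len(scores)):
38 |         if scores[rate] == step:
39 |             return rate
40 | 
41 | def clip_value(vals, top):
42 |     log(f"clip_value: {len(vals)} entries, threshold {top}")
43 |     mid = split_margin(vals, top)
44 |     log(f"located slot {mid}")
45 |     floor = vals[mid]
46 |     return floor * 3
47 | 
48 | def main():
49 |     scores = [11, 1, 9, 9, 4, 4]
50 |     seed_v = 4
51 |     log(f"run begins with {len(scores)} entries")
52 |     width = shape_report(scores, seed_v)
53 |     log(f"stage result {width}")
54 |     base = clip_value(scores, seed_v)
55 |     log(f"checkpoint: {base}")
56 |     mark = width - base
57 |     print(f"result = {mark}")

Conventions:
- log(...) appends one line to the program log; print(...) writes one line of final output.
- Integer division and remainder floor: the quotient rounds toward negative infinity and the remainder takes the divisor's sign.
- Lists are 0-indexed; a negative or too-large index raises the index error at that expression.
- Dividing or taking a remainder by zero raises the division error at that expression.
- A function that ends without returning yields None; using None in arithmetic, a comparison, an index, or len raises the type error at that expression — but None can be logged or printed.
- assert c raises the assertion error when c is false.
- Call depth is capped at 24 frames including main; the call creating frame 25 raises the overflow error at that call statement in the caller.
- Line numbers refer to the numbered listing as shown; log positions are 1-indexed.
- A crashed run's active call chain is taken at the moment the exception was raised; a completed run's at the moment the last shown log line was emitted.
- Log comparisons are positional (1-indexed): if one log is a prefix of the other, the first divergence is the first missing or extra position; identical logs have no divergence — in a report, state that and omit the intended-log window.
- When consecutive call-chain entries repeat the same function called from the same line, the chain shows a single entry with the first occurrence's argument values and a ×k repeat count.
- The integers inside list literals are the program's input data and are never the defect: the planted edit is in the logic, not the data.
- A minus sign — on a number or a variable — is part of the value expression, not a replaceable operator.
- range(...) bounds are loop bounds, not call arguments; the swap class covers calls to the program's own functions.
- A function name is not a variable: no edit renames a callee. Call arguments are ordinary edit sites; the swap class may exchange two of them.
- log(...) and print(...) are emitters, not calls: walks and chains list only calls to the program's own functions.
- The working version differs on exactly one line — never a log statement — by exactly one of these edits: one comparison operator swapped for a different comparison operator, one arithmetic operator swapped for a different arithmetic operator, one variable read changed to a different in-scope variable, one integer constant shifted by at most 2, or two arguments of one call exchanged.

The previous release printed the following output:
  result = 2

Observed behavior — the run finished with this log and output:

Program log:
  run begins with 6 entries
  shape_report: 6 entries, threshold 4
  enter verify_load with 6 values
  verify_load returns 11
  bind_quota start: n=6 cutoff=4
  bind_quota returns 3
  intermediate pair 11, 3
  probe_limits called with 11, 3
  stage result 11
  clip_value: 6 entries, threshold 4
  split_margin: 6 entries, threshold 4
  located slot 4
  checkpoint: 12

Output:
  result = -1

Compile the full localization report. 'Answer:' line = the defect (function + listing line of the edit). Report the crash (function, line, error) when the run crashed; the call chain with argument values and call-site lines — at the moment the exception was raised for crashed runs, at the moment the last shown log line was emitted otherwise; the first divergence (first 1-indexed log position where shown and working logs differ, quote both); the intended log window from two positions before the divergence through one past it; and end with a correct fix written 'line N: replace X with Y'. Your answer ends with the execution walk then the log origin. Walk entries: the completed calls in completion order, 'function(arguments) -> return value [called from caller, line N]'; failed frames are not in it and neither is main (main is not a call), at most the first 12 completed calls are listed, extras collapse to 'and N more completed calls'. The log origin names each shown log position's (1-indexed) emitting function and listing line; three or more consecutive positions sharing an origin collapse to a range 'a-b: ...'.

Answer: the defect is in probe_limits at line 22.
Core observation: At log position 9 the runs split — shown 'stage result 11', but the working version logs 'stage result 14'.
Call chain: main.
First divergence: position 9 — the shown line 'stage result 11' should read 'stage result 14'.
Intended log window:
  7: intermediate pair 11, 3
  8: probe_limits called with 11, 3
  9: stage result 14
  10: clip_value: 6 entries, threshold 4
Execution walk:
  verify_load([11, 1, 9, 9, 4, 4]) -> 11  [called from shape_report, line 30]
  bind_quota([11, 1, 9, 9, 4, 4], 4) -> 3  [called from shape_report, line 31]
  probe_limits(11, 3) -> 11  [called from shape_report, line 33]
  shape_report([11, 1, 9, 9, 4, 4], 4) -> 11  [called from main, line 52]
  split_margin([11, 1, 9, 9, 4, 4], 4) -> 4  [called from clip_value, line 43]
  clip_value([11, 1, 9, 9, 4, 4], 4) -> 12  [called from main, line 54]
Log origin:
  1 — main, line 51
  2 — shape_report, line 29
  3 — verify_load, line 2
  4 — verify_load, line 7
  5 — bind_quota, line 11
  6 — bind_quota, line 16
  7 — shape_report, line 32
  8 — probe_limits, line 20
  9 — main, line 53
  10 — clip_value, line 42
  11 — split_margin, line 36
  12 — clip_value, line 44
  13 — main, line 55
A correct fix: line 22: replace `>` with `<`.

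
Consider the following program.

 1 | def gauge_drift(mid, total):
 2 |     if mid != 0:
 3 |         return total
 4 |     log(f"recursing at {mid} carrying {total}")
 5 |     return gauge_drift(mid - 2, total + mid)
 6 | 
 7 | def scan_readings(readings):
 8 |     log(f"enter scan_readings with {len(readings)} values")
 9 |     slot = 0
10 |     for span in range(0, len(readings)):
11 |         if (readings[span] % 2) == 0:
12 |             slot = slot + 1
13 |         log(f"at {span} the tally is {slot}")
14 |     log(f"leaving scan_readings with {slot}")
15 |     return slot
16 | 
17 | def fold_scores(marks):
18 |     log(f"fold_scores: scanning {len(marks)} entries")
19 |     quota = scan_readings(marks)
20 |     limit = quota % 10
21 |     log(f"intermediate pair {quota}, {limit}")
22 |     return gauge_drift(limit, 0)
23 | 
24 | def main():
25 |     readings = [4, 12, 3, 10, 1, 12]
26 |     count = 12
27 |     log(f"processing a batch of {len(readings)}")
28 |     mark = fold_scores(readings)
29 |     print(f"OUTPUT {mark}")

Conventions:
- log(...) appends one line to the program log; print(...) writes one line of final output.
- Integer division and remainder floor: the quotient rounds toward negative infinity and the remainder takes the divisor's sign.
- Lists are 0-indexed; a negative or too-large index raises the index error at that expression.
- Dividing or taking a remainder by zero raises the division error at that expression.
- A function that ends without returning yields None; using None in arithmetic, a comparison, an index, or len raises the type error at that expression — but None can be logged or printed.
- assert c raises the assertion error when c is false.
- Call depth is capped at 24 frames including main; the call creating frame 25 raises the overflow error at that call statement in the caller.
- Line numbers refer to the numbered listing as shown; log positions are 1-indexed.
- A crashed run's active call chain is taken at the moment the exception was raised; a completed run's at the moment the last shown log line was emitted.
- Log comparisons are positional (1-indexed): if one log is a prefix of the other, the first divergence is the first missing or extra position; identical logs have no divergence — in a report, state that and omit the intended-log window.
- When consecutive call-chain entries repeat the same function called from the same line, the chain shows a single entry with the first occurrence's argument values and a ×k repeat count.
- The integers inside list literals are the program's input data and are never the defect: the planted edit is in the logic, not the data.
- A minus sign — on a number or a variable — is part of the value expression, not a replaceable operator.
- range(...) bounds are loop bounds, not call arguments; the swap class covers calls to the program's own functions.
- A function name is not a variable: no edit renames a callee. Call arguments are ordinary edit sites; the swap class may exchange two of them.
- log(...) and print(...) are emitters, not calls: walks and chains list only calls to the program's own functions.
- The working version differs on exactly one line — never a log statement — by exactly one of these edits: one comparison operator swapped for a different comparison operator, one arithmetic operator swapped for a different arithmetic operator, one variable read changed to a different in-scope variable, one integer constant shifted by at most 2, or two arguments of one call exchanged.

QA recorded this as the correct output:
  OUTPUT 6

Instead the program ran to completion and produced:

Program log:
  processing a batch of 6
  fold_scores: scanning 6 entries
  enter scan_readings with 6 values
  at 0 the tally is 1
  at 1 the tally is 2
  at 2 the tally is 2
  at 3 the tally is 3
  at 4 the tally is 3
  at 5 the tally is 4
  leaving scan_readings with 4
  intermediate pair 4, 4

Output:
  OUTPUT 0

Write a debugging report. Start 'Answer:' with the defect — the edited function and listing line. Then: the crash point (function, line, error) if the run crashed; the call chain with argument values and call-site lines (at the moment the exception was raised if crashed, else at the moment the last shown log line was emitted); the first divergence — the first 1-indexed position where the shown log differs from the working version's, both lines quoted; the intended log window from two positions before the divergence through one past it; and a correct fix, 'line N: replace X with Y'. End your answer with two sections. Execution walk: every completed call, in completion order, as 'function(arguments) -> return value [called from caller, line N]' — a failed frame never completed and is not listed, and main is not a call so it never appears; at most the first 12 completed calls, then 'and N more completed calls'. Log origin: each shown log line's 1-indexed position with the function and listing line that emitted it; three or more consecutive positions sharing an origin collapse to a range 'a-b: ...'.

Answer: the defect is in gauge_drift at line 2.
Key observation: The faulty run's log stops after 11 lines; the working version's next line would be 'recursing at 4 carrying 0'.
Call chain: main -> fold_scores([4, 12, 3, 10, 1, 12]) (called at line 28).
First divergence: position 12; the shown log stops at 11 lines while the working version next logs 'recursing at 4 carrying 0'.
Intended log window:
  10: leaving scan_readings with 4
  11: intermediate pair 4, 4
  12: recursing at 4 carrying 0
  13: recursing at 2 carrying 4
Execution walk:
  scan_readings([4, 12, 3, 10, 1, 12]) -> 4  [called from fold_scores, line 19]
  gauge_drift(4, 0) -> 0  [called from fold_scores, line 22]
  fold_scores([4, 12, 3, 10, 1, 12]) -> 0  [called from main, line 28]
Origin of each log line:
  1: emitted by main (line 27)
  2: emitted by fold_scores (line 18)
  3: emitted by scan_readings (line 8)
  4-9: emitted by scan_readings (line 13)
  10: emitted by scan_readings (line 14)
  11: emitted by fold_scores (line 21)
A correct fix: line 2: replace `!=` with `<=`.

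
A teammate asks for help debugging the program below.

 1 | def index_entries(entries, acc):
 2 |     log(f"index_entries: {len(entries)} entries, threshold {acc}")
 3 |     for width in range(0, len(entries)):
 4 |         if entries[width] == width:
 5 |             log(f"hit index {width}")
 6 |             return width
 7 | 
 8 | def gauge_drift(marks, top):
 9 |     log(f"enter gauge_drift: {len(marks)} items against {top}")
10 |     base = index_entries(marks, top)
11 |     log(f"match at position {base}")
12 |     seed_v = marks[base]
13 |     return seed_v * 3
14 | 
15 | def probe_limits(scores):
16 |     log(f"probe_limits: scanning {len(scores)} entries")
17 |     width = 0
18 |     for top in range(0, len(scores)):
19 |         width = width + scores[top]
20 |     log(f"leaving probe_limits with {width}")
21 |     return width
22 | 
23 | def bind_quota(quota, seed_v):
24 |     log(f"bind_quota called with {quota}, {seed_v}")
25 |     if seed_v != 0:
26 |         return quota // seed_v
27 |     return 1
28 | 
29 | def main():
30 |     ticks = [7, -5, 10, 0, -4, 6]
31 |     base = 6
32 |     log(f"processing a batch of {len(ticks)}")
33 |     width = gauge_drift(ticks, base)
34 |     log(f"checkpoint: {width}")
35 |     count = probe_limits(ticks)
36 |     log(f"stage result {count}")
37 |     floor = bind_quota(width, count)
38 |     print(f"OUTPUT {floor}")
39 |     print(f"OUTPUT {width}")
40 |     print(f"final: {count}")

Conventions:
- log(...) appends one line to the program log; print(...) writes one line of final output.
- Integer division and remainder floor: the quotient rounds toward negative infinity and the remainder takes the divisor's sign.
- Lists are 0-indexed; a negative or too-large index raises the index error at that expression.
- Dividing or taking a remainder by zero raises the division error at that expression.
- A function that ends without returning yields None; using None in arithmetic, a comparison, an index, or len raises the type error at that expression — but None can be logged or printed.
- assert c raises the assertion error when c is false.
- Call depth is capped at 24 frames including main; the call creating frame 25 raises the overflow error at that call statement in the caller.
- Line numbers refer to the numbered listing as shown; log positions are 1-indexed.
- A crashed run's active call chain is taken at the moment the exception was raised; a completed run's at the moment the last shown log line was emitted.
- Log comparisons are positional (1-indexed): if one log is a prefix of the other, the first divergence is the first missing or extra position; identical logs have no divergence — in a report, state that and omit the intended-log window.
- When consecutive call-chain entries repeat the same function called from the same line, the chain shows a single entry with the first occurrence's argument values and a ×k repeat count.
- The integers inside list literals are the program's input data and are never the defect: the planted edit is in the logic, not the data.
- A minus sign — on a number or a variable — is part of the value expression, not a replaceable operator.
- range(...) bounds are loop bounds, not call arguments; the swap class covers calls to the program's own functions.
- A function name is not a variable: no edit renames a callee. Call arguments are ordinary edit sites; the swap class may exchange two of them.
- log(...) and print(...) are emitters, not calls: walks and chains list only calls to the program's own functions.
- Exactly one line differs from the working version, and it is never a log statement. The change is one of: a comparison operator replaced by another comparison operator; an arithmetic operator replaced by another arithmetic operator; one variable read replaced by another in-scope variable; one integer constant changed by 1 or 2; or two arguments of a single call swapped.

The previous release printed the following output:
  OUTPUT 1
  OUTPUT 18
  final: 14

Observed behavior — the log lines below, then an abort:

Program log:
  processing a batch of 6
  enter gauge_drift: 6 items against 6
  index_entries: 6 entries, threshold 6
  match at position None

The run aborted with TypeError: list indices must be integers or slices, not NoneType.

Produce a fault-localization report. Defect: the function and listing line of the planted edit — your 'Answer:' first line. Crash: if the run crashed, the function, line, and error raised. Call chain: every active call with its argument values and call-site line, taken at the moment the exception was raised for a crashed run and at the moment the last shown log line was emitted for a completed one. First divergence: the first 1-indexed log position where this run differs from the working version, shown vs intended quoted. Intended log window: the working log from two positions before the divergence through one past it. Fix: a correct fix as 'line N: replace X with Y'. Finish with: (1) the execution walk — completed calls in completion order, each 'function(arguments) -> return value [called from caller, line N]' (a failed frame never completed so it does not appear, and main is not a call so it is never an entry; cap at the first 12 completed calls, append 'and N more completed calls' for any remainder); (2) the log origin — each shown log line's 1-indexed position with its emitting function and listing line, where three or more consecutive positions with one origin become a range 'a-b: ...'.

Answer: the defect is in index_entries at line 4.
The tell: The earliest visible damage is log position 4 — 'match at position None' rather than the intended 'hit index 5'.
Crash: gauge_drift, line 12, TypeError.
Call chain: main -> gauge_drift([7, -5, 10, 0, -4, 6], 6) (called at line 33).
First divergence: position 4 — the shown line 'match at position None' should read 'hit index 5'.
Intended log window:
  2: enter gauge_drift: 6 items against 6
  3: index_entries: 6 entries, threshold 6
  4: hit index 5
  5: match at position 5
Execution walk:
  index_entries([7, -5, 10, 0, -4, 6], 6) -> None  [called from gauge_drift, line 10]
Origin of each log line:
  1: from main, line 32
  2: from gauge_drift, line 9
  3: from index_entries, line 2
  4: from gauge_drift, line 11
A correct fix: line 4: replace `entries[width] == width` with `entries[width] == acc`.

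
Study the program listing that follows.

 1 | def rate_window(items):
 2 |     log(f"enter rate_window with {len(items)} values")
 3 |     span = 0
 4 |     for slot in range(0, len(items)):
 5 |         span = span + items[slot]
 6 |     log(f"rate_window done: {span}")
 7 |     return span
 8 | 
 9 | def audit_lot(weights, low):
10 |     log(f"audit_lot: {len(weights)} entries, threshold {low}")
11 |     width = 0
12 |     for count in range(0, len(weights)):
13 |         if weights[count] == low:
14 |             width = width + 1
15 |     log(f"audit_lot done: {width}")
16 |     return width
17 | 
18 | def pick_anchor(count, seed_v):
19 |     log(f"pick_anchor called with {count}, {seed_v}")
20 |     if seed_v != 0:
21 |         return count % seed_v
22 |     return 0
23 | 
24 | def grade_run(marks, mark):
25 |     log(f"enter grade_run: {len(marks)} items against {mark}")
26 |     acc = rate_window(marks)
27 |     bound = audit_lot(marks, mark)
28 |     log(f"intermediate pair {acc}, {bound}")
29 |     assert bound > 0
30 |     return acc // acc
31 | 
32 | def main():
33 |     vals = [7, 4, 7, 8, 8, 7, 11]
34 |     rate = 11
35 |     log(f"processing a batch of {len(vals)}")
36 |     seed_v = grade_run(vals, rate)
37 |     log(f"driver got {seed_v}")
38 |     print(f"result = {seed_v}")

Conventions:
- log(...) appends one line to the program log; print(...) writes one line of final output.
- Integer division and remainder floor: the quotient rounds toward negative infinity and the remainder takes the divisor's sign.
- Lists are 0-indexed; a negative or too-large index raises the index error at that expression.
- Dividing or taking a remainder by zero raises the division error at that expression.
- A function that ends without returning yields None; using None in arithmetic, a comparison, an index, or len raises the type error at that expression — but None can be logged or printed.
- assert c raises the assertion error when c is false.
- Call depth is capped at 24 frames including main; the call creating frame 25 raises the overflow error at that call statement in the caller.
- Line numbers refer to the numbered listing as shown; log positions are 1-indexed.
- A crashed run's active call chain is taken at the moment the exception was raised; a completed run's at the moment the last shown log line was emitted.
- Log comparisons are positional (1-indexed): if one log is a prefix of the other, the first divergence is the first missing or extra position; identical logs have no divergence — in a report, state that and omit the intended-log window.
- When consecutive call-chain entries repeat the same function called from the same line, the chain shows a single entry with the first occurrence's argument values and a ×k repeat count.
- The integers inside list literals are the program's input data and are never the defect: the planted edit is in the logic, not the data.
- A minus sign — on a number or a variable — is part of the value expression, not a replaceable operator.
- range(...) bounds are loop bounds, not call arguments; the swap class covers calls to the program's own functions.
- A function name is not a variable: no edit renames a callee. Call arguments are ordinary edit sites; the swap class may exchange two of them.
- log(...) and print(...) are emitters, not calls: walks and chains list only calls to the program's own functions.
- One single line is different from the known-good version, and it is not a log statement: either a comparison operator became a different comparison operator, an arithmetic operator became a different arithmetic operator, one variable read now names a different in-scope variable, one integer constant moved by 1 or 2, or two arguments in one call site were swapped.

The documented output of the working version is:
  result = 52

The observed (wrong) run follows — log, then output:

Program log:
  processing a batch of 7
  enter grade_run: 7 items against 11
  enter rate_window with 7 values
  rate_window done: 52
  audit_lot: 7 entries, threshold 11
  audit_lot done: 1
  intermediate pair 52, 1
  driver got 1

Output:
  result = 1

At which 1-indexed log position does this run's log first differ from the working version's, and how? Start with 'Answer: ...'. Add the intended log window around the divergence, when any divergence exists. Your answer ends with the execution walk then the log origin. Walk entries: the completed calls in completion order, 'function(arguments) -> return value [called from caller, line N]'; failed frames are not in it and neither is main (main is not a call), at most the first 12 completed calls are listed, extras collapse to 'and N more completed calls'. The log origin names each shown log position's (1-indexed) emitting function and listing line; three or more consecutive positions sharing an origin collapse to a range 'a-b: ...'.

Answer: at position 8 the run shows 'driver got 1' where the working version logs 'driver got 52'.
Intended log window:
  6: audit_lot done: 1
  7: intermediate pair 52, 1
  8: driver got 52
Execution walk:
  rate_window([7, 4, 7, 8, 8, 7, 11]) -> 52  [called from grade_run, line 26]
  audit_lot([7, 4, 7, 8, 8, 7, 11], 11) -> 1  [called from grade_run, line 27]
  grade_run([7, 4, 7, 8, 8, 7, 11], 11) -> 1  [called from main, line 36]
Log line origins:
  1: logged in main at line 35
  2: logged in grade_run at line 25
  3: logged in rate_window at line 2
  4: logged in rate_window at line 6
  5: logged in audit_lot at line 10
  6: logged in audit_lot at line 15
  7: logged in grade_run at line 28
  8: logged in main at line 37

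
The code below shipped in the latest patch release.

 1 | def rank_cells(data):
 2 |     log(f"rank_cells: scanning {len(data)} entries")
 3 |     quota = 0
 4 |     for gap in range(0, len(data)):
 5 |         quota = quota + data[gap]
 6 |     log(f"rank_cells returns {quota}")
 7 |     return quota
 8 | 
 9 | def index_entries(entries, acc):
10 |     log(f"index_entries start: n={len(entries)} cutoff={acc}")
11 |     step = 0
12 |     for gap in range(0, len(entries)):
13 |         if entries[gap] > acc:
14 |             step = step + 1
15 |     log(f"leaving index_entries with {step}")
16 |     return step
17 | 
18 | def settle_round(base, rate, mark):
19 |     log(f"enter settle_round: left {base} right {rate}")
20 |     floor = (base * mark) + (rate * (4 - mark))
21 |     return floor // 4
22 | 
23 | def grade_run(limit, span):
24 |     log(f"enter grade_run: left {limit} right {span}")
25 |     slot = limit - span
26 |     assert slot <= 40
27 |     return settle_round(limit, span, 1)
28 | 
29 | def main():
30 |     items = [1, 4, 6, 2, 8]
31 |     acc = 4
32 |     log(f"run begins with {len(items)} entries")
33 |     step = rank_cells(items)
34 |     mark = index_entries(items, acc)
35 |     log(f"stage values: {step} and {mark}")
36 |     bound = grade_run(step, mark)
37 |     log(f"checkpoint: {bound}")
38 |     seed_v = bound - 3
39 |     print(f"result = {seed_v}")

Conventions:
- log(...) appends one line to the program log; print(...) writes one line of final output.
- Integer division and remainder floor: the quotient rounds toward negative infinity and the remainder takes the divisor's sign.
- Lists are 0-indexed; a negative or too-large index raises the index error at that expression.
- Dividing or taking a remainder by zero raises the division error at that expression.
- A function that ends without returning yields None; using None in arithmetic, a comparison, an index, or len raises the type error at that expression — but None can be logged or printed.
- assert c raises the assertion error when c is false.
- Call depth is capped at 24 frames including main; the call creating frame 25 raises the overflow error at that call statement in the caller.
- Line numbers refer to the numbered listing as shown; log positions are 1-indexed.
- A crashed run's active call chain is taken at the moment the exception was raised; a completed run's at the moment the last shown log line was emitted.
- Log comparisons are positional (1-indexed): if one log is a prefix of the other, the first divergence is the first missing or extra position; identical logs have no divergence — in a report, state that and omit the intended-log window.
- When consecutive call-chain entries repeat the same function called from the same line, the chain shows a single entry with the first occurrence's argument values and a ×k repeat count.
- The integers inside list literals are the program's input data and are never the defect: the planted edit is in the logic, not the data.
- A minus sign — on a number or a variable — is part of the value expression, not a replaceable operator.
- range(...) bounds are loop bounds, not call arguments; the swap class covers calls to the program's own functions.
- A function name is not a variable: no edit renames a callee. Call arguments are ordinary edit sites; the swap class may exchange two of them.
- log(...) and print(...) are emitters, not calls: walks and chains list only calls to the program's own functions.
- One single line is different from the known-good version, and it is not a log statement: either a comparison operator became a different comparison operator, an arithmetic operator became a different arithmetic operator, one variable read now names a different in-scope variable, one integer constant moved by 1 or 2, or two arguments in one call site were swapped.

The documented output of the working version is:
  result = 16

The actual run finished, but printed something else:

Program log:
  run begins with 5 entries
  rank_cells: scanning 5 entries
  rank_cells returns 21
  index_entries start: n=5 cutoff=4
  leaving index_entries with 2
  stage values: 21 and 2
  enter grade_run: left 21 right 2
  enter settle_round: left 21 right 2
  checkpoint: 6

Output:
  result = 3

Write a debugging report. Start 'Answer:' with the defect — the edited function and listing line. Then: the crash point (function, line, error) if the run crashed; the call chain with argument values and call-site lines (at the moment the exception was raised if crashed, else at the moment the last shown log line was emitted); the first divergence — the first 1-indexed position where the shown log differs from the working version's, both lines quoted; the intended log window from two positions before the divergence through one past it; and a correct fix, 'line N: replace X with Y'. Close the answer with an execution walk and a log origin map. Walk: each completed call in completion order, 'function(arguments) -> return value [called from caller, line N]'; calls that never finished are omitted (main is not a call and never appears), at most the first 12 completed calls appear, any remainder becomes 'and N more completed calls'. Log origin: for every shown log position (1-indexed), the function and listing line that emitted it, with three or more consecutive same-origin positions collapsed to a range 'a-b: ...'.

Answer: the defect is in grade_run at line 27.
Core observation: Position 8 is the first bad log line: 'enter settle_round: left 21 right 2' should read 'enter settle_round: left 21 right 19'.
Call chain: main.
First divergence: at position 8 the run shows 'enter settle_round: left 21 right 2' where the working version logs 'enter settle_round: left 21 right 19'.
Intended log window:
  6: stage values: 21 and 2
  7: enter grade_run: left 21 right 2
  8: enter settle_round: left 21 right 19
  9: checkpoint: 19
Execution walk:
  rank_cells([1, 4, 6, 2, 8]) -> 21  [called from main, line 33]
  index_entries([1, 4, 6, 2, 8], 4) -> 2  [called from main, line 34]
  settle_round(21, 2, 1) -> 6  [called from grade_run, line 27]
  grade_run(21, 2) -> 6  [called from main, line 36]
Log origins:
  1: from main, line 32
  2: from rank_cells, line 2
  3: from rank_cells, line 6
  4: from index_entries, line 10
  5: from index_entries, line 15
  6: from main, line 35
  7: from grade_run, line 24
  8: from settle_round, line 19
  9: from main, line 37
A correct fix: line 27: replace `span` with `slot`.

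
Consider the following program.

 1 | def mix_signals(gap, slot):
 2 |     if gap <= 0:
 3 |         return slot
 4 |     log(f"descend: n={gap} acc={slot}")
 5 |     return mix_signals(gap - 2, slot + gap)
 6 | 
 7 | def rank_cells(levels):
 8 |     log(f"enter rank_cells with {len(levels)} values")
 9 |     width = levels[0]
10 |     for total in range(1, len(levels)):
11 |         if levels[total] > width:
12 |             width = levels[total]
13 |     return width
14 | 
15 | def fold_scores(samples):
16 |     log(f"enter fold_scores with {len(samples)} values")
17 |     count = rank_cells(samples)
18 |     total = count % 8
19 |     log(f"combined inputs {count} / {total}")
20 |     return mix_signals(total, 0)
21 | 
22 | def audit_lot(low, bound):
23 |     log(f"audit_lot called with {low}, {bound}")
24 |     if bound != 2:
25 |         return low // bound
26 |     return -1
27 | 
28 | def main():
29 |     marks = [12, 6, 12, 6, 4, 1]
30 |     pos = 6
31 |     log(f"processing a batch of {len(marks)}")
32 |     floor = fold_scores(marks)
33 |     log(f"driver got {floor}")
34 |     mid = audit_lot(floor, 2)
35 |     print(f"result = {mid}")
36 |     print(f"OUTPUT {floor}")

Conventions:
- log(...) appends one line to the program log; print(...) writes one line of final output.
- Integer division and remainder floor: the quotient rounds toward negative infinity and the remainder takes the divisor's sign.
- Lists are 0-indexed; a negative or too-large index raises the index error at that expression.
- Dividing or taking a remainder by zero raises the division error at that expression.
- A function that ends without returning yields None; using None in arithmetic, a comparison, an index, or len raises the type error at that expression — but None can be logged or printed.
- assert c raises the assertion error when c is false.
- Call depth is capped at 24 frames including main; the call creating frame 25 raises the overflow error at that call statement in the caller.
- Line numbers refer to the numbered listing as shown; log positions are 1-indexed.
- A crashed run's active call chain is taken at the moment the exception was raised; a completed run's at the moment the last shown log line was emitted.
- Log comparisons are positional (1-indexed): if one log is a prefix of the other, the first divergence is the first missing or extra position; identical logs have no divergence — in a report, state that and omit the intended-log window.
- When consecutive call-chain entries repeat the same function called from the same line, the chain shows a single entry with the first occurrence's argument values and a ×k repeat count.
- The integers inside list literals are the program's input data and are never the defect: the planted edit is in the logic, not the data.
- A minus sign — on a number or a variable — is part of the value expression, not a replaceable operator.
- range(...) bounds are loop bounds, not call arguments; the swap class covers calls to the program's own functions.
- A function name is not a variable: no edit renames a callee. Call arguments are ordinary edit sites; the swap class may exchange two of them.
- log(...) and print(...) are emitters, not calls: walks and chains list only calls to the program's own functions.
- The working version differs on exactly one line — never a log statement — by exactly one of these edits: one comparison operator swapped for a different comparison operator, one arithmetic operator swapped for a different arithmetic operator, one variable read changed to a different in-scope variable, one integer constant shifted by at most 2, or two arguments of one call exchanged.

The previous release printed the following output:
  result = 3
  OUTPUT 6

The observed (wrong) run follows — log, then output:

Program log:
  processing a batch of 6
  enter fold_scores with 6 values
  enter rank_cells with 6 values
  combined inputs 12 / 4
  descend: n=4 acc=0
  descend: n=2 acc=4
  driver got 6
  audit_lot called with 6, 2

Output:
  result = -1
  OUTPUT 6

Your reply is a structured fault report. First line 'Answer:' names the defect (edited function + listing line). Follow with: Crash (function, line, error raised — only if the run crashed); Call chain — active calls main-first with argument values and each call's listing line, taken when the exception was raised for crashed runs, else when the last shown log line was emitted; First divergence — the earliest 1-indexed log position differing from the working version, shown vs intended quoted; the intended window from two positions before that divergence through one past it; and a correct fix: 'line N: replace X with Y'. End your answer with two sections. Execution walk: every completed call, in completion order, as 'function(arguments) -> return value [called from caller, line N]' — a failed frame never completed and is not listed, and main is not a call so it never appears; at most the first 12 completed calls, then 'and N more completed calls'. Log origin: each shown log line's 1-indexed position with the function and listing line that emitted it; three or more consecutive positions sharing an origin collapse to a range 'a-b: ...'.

Answer: the defect is in audit_lot at line 24.
The tell: Every logged value matches the working version; the printed result is what differs.
Call chain: main -> audit_lot(6, 2) (called at line 34).
First divergence: none (the log streams are identical).
Execution walk:
  rank_cells([12, 6, 12, 6, 4, 1]) -> 12  [called from fold_scores, line 17]
  mix_signals(0, 6) -> 6  [called from mix_signals, line 5]
  mix_signals(2, 4) -> 6  [called from mix_signals, line 5]
  mix_signals(4, 0) -> 6  [called from fold_scores, line 20]
  fold_scores([12, 6, 12, 6, 4, 1]) -> 6  [called from main, line 32]
  audit_lot(6, 2) -> -1  [called from main, line 34]
Origin of each log line:
  1: from main, line 31
  2: from fold_scores, line 16
  3: from rank_cells, line 8
  4: from fold_scores, line 19
  5: from mix_signals, line 4
  6: from mix_signals, line 4
  7: from main, line 33
  8: from audit_lot, line 23
A correct fix: line 24: replace `2` with `0`.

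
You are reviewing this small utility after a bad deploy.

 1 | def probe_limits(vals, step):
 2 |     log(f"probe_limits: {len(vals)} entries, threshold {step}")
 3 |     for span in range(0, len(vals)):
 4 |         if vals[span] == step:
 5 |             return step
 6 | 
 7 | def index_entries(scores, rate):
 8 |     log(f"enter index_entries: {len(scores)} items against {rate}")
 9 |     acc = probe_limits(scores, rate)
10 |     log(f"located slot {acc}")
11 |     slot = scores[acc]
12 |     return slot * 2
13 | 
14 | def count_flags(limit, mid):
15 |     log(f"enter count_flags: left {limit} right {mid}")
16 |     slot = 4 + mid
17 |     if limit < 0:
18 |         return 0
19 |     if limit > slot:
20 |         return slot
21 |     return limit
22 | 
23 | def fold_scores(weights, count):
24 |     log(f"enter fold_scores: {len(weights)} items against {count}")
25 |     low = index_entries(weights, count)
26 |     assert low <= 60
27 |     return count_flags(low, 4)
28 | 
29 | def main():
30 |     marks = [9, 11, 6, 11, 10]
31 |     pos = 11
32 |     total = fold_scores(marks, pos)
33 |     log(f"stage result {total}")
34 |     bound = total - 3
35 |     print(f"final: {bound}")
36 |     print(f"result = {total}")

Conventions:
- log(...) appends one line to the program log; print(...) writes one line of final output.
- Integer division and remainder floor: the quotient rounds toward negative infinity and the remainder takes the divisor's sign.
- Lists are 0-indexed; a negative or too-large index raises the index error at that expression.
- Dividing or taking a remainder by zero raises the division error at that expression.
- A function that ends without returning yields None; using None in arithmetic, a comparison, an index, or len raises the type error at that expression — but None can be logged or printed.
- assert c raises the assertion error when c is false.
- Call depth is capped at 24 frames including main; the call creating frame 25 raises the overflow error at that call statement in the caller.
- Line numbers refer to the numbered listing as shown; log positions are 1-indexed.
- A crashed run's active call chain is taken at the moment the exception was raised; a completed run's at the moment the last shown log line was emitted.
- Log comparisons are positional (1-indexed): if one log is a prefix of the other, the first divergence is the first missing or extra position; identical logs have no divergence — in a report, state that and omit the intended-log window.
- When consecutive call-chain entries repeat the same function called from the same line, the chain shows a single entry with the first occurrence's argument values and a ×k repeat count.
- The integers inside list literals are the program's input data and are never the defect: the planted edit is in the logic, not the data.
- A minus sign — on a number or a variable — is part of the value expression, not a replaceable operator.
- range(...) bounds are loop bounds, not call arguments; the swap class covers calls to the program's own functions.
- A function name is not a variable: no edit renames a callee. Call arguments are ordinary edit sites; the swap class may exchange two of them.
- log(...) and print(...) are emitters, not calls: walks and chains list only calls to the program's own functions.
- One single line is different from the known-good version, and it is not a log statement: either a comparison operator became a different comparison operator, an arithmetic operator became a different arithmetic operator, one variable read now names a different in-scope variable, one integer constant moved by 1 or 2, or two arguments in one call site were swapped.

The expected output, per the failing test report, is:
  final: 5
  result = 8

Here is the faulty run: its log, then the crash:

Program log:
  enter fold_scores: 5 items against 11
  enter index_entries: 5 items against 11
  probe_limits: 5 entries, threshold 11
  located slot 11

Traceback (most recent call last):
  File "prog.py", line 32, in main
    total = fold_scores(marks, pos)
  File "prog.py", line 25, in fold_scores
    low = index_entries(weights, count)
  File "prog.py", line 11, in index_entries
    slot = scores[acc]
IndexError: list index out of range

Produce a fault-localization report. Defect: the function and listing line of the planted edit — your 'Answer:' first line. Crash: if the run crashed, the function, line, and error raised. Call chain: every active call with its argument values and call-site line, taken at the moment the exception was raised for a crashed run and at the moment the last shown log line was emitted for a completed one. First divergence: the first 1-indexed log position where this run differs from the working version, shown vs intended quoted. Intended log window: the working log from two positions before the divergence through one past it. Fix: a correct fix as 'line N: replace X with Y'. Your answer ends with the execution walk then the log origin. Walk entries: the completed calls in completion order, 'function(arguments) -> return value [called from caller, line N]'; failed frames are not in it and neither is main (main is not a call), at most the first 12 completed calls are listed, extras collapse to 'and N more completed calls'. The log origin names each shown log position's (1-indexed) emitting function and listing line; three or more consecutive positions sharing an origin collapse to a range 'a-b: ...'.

Answer: the defect is in probe_limits at line 5.
Core observation: The earliest visible damage is log position 4 — 'located slot 11' rather than the intended 'located slot 1'.
Crash: index_entries, line 11, IndexError.
Call chain: main -> fold_scores([9, 11, 6, 11, 10], 11) (called at line 32) -> index_entries([9, 11, 6, 11, 10], 11) (called at line 25).
First divergence: position 4 — shown 'located slot 11', intended 'located slot 1'.
Intended log window:
  2: enter index_entries: 5 items against 11
  3: probe_limits: 5 entries, threshold 11
  4: located slot 1
  5: enter count_flags: left 22 right 4
Execution walk:
  probe_limits([9, 11, 6, 11, 10], 11) -> 11  [called from index_entries, line 9]
Log origin:
  1: logged in fold_scores at line 24
  2: logged in index_entries at line 8
  3: logged in probe_limits at line 2
  4: logged in index_entries at line 10
A correct fix: line 5: replace `step` with `span`.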